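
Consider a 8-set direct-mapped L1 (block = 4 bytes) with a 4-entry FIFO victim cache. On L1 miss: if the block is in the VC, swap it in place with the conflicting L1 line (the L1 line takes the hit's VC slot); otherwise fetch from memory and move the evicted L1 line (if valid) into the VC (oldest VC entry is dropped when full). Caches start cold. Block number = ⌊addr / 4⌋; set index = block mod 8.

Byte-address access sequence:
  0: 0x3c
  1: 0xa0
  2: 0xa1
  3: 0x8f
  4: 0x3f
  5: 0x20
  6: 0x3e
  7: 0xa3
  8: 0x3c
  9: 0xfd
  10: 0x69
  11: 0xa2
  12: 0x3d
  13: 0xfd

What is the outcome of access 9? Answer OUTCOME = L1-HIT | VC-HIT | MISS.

#0 0x3c→b15/s7 MISS; vc=[]
#1 0xa0→b40/s0 MISS; vc=[]
#2 0xa1→b40/s0 L1-HIT; vc=[]
#3 0x8f→b35/s3 MISS; vc=[]
#4 0x3f→b15/s7 L1-HIT; vc=[]
#5 0x20→b8/s0 MISS; vc=[40]
#6 0x3e→b15/s7 L1-HIT; vc=[40]
#7 0xa3→b40/s0 VC-HIT; vc=[8]
#8 0x3c→b15/s7 L1-HIT; vc=[8]
#9 0xfd→b63/s7 MISS; vc=[8,15]
#10 0x69→b26/s2 MISS; vc=[8,15]
#11 0xa2→b40/s0 L1-HIT; vc=[8,15]
#12 0x3d→b15/s7 VC-HIT; vc=[8,63]
#13 0xfd→b63/s7 VC-HIT; vc=[8,15]

OUTCOME = MISS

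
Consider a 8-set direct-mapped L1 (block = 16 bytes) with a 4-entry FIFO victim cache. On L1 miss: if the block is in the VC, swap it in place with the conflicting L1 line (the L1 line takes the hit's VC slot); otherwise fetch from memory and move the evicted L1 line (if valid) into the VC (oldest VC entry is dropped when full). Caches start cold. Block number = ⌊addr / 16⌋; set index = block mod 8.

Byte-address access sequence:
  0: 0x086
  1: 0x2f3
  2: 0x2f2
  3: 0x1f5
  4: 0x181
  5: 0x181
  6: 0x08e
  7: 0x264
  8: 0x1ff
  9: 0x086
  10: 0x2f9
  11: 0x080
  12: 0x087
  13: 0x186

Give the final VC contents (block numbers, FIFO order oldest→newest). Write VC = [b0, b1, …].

0: 0x86 (blk 8, set 0) → MISS  vc=[]
1: 0x2f3 (blk 47, set 7) → MISS  vc=[]
2: 0x2f2 (blk 47, set 7) → L1-HIT  vc=[]
3: 0x1f5 (blk 31, set 7) → MISS  vc=[47]
4: 0x181 (blk 24, set 0) → MISS  vc=[47, 8]
5: 0x181 (blk 24, set 0) → L1-HIT  vc=[47, 8]
6: 0x8e (blk 8, set 0) → VC-HIT  vc=[47, 24]
7: 0x264 (blk 38, set 6) → MISS  vc=[47, 24]
8: 0x1ff (blk 31, set 7) → L1-HIT  vc=[47, 24]
9: 0x86 (blk 8, set 0) → L1-HIT  vc=[47, 24]
10: 0x2f9 (blk 47, set 7) → VC-HIT  vc=[31, 24]
11: 0x80 (blk 8, set 0) → L1-HIT  vc=[31, 24]
12: 0x87 (blk 8, set 0) → L1-HIT  vc=[31, 24]
13: 0x186 (blk 24, set 0) → VC-HIT  vc=[31, 8]

VC = [31, 8]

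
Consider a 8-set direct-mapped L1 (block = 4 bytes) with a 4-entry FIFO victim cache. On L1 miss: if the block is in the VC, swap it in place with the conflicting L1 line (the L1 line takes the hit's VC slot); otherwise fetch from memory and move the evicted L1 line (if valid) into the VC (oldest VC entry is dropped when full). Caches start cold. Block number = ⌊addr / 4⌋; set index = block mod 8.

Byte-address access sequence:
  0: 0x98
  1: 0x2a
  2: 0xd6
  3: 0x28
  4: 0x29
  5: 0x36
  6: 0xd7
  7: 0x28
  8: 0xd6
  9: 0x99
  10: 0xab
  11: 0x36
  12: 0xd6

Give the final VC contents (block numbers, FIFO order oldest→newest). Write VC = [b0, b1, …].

VC = [13, 10]

#0 0x98→b38/s6 MISS; vc=[]
#1 0x2a→b10/s2 MISS; vc=[]
#2 0xd6→b53/s5 MISS; vc=[]
#3 0x28→b10/s2 L1-HIT; vc=[]
#4 0x29→b10/s2 L1-HIT; vc=[]
#5 0x36→b13/s5 MISS; vc=[53]
#6 0xd7→b53/s5 VC-HIT; vc=[13]
#7 0x28→b10/s2 L1-HIT; vc=[13]
#8 0xd6→b53/s5 L1-HIT; vc=[13]
#9 0x99→b38/s6 L1-HIT; vc=[13]
#10 0xab→b42/s2 MISS; vc=[13,10]
#11 0x36→b13/s5 VC-HIT; vc=[53,10]
#12 0xd6→b53/s5 VC-HIT; vc=[13,10]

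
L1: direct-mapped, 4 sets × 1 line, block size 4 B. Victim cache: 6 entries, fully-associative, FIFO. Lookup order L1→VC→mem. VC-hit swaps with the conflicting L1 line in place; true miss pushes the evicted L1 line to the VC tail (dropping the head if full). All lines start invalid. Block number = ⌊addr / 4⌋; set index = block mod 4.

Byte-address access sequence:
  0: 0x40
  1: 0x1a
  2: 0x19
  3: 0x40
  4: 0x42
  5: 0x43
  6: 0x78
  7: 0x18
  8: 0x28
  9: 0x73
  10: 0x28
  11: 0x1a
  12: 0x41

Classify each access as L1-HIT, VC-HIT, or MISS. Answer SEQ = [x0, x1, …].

#0 0x40→b16/s0 MISS; vc=[]
#1 0x1a→b6/s2 MISS; vc=[]
#2 0x19→b6/s2 L1-HIT; vc=[]
#3 0x40→b16/s0 L1-HIT; vc=[]
#4 0x42→b16/s0 L1-HIT; vc=[]
#5 0x43→b16/s0 L1-HIT; vc=[]
#6 0x78→b30/s2 MISS; vc=[6]
#7 0x18→b6/s2 VC-HIT; vc=[30]
#8 0x28→b10/s2 MISS; vc=[30,6]
#9 0x73→b28/s0 MISS; vc=[30,6,16]
#10 0x28→b10/s2 L1-HIT; vc=[30,6,16]
#11 0x1a→b6/s2 VC-HIT; vc=[30,10,16]
#12 0x41→b16/s0 VC-HIT; vc=[30,10,28]

SEQ = [MISS, MISS, L1-HIT, L1-HIT, L1-HIT, L1-HIT, MISS, VC-HIT, MISS, MISS, L1-HIT, VC-HIT, VC-HIT]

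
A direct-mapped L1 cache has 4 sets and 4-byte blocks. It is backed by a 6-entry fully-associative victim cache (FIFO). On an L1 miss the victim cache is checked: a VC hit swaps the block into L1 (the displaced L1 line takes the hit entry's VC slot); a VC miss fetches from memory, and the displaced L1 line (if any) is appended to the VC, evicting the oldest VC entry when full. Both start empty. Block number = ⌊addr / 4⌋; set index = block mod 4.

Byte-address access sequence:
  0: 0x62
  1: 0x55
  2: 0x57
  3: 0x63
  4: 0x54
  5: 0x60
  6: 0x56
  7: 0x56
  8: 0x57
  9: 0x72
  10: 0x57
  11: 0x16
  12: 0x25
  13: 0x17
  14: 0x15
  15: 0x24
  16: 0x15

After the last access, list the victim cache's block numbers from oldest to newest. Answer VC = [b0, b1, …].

#0 0x62→b24/s0 MISS; vc=[]
#1 0x55→b21/s1 MISS; vc=[]
#2 0x57→b21/s1 L1-HIT; vc=[]
#3 0x63→b24/s0 L1-HIT; vc=[]
#4 0x54→b21/s1 L1-HIT; vc=[]
#5 0x60→b24/s0 L1-HIT; vc=[]
#6 0x56→b21/s1 L1-HIT; vc=[]
#7 0x56→b21/s1 L1-HIT; vc=[]
#8 0x57→b21/s1 L1-HIT; vc=[]
#9 0x72→b28/s0 MISS; vc=[24]
#10 0x57→b21/s1 L1-HIT; vc=[24]
#11 0x16→b5/s1 MISS; vc=[24,21]
#12 0x25→b9/s1 MISS; vc=[24,21,5]
#13 0x17→b5/s1 VC-HIT; vc=[24,21,9]
#14 0x15→b5/s1 L1-HIT; vc=[24,21,9]
#15 0x24→b9/s1 VC-HIT; vc=[24,21,5]
#16 0x15→b5/s1 VC-HIT; vc=[24,21,9]

VC = [24, 21, 9]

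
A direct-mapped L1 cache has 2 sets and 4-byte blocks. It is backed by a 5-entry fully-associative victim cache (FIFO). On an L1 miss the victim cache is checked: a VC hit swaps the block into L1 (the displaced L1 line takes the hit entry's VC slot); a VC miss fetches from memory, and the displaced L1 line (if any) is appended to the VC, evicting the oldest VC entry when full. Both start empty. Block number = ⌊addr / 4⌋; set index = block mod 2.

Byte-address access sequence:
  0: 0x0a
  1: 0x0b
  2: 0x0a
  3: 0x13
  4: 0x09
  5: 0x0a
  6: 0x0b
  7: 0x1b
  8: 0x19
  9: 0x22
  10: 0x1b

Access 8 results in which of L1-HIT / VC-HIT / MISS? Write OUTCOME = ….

OUTCOME = L1-HIT

  [0] addr=0xa blk=2 s=0: MISS | VC []
  [1] addr=0xb blk=2 s=0: L1-HIT | VC []
  [2] addr=0xa blk=2 s=0: L1-HIT | VC []
  [3] addr=0x13 blk=4 s=0: MISS | VC [2]
  [4] addr=0x9 blk=2 s=0: VC-HIT | VC [4]
  [5] addr=0xa blk=2 s=0: L1-HIT | VC [4]
  [6] addr=0xb blk=2 s=0: L1-HIT | VC [4]
  [7] addr=0x1b blk=6 s=0: MISS | VC [4, 2]
  [8] addr=0x19 blk=6 s=0: L1-HIT | VC [4, 2]
  [9] addr=0x22 blk=8 s=0: MISS | VC [4, 2, 6]
  [10] addr=0x1b blk=6 s=0: VC-HIT | VC [4, 2, 8]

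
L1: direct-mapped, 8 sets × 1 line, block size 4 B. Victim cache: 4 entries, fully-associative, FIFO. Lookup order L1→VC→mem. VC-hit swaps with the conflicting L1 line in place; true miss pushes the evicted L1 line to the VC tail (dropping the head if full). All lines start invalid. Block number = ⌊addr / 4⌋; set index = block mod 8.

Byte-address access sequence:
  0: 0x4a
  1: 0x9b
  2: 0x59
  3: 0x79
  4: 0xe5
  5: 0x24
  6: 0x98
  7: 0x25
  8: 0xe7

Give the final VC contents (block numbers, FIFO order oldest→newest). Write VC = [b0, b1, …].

VC = [30, 22, 9]

0: 0x4a (blk 18, set 2) → MISS  vc=[]
1: 0x9b (blk 38, set 6) → MISS  vc=[]
2: 0x59 (blk 22, set 6) → MISS  vc=[38]
3: 0x79 (blk 30, set 6) → MISS  vc=[38, 22]
4: 0xe5 (blk 57, set 1) → MISS  vc=[38, 22]
5: 0x24 (blk 9, set 1) → MISS  vc=[38, 22, 57]
6: 0x98 (blk 38, set 6) → VC-HIT  vc=[30, 22, 57]
7: 0x25 (blk 9, set 1) → L1-HIT  vc=[30, 22, 57]
8: 0xe7 (blk 57, set 1) → VC-HIT  vc=[30, 22, 9]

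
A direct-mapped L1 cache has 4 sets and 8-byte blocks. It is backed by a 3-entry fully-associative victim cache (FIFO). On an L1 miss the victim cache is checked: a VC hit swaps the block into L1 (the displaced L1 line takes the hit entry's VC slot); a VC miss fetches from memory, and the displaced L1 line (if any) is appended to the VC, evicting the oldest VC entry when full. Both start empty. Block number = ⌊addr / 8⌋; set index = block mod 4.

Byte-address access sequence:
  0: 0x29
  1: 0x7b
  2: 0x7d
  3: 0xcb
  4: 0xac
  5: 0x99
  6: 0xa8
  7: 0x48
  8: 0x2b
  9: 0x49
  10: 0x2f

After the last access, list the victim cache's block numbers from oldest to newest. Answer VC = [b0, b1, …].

VC = [15, 21, 9]

0: 0x29 (blk 5, set 1) → MISS  vc=[]
1: 0x7b (blk 15, set 3) → MISS  vc=[]
2: 0x7d (blk 15, set 3) → L1-HIT  vc=[]
3: 0xcb (blk 25, set 1) → MISS  vc=[5]
4: 0xac (blk 21, set 1) → MISS  vc=[5, 25]
5: 0x99 (blk 19, set 3) → MISS  vc=[5, 25, 15]
6: 0xa8 (blk 21, set 1) → L1-HIT  vc=[5, 25, 15]
7: 0x48 (blk 9, set 1) → MISS  vc=[25, 15, 21]
8: 0x2b (blk 5, set 1) → MISS  vc=[15, 21, 9]
9: 0x49 (blk 9, set 1) → VC-HIT  vc=[15, 21, 5]
10: 0x2f (blk 5, set 1) → VC-HIT  vc=[15, 21, 9]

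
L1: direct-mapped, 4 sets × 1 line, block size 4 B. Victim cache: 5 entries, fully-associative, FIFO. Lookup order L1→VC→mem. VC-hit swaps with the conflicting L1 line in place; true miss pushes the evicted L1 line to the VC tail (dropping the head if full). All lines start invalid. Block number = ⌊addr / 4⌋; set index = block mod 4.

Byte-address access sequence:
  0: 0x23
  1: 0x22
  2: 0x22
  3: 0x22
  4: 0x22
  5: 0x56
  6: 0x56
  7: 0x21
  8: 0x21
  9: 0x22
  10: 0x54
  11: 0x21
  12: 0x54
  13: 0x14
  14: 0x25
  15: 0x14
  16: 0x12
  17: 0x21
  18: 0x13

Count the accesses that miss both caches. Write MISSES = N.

MISSES = 5

0: 0x23 (blk 8, set 0) → MISS  vc=[]
1: 0x22 (blk 8, set 0) → L1-HIT  vc=[]
2: 0x22 (blk 8, set 0) → L1-HIT  vc=[]
3: 0x22 (blk 8, set 0) → L1-HIT  vc=[]
4: 0x22 (blk 8, set 0) → L1-HIT  vc=[]
5: 0x56 (blk 21, set 1) → MISS  vc=[]
6: 0x56 (blk 21, set 1) → L1-HIT  vc=[]
7: 0x21 (blk 8, set 0) → L1-HIT  vc=[]
8: 0x21 (blk 8, set 0) → L1-HIT  vc=[]
9: 0x22 (blk 8, set 0) → L1-HIT  vc=[]
10: 0x54 (blk 21, set 1) → L1-HIT  vc=[]
11: 0x21 (blk 8, set 0) → L1-HIT  vc=[]
12: 0x54 (blk 21, set 1) → L1-HIT  vc=[]
13: 0x14 (blk 5, set 1) → MISS  vc=[21]
14: 0x25 (blk 9, set 1) → MISS  vc=[21, 5]
15: 0x14 (blk 5, set 1) → VC-HIT  vc=[21, 9]
16: 0x12 (blk 4, set 0) → MISS  vc=[21, 9, 8]
17: 0x21 (blk 8, set 0) → VC-HIT  vc=[21, 9, 4]
18: 0x13 (blk 4, set 0) → VC-HIT  vc=[21, 9, 8]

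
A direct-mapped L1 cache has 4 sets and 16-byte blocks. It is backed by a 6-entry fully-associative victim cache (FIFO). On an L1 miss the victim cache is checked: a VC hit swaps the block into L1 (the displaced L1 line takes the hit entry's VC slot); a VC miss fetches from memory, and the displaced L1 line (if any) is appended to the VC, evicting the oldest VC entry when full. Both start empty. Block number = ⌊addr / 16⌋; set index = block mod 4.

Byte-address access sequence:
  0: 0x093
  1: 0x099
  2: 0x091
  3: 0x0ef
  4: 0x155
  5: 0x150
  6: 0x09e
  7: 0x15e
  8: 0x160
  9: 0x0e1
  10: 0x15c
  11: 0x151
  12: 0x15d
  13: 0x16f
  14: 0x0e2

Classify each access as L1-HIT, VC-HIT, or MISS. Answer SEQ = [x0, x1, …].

SEQ = [MISS, L1-HIT, L1-HIT, MISS, MISS, L1-HIT, VC-HIT, VC-HIT, MISS, VC-HIT, L1-HIT, L1-HIT, L1-HIT, VC-HIT, VC-HIT]

  [0] addr=0x93 blk=9 s=1: MISS | VC []
  [1] addr=0x99 blk=9 s=1: L1-HIT | VC []
  [2] addr=0x91 blk=9 s=1: L1-HIT | VC []
  [3] addr=0xef blk=14 s=2: MISS | VC []
  [4] addr=0x155 blk=21 s=1: MISS | VC [9]
  [5] addr=0x150 blk=21 s=1: L1-HIT | VC [9]
  [6] addr=0x9e blk=9 s=1: VC-HIT | VC [21]
  [7] addr=0x15e blk=21 s=1: VC-HIT | VC [9]
  [8] addr=0x160 blk=22 s=2: MISS | VC [9, 14]
  [9] addr=0xe1 blk=14 s=2: VC-HIT | VC [9, 22]
  [10] addr=0x15c blk=21 s=1: L1-HIT | VC [9, 22]
  [11] addr=0x151 blk=21 s=1: L1-HIT | VC [9, 22]
  [12] addr=0x15d blk=21 s=1: L1-HIT | VC [9, 22]
  [13] addr=0x16f blk=22 s=2: VC-HIT | VC [9, 14]
  [14] addr=0xe2 blk=14 s=2: VC-HIT | VC [9, 22]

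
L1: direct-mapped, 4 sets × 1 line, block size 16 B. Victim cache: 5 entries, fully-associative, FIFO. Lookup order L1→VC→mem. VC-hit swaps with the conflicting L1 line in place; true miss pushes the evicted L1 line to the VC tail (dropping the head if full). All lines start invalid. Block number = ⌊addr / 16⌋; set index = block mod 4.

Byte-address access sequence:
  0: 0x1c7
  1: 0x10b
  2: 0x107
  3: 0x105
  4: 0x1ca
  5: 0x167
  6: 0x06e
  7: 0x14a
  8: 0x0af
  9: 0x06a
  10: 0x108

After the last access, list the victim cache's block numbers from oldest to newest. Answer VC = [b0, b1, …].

VC = [20, 22, 28, 10]

  [0] addr=0x1c7 blk=28 s=0: MISS | VC []
  [1] addr=0x10b blk=16 s=0: MISS | VC [28]
  [2] addr=0x107 blk=16 s=0: L1-HIT | VC [28]
  [3] addr=0x105 blk=16 s=0: L1-HIT | VC [28]
  [4] addr=0x1ca blk=28 s=0: VC-HIT | VC [16]
  [5] addr=0x167 blk=22 s=2: MISS | VC [16]
  [6] addr=0x6e blk=6 s=2: MISS | VC [16, 22]
  [7] addr=0x14a blk=20 s=0: MISS | VC [16, 22, 28]
  [8] addr=0xaf blk=10 s=2: MISS | VC [16, 22, 28, 6]
  [9] addr=0x6a blk=6 s=2: VC-HIT | VC [16, 22, 28, 10]
  [10] addr=0x108 blk=16 s=0: VC-HIT | VC [20, 22, 28, 10]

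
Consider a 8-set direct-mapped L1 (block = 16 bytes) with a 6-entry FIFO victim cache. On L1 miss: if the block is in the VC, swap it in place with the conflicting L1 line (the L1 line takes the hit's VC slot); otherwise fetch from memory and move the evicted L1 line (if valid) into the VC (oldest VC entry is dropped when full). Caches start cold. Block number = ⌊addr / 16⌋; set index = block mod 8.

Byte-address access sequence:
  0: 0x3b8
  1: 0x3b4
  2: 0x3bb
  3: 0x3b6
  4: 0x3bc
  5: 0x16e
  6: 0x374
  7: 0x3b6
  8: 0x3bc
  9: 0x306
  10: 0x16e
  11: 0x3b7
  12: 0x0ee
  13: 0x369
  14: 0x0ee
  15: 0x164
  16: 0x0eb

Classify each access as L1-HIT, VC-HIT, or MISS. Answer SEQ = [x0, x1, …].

0: 0x3b8 (blk 59, set 3) → MISS  vc=[]
1: 0x3b4 (blk 59, set 3) → L1-HIT  vc=[]
2: 0x3bb (blk 59, set 3) → L1-HIT  vc=[]
3: 0x3b6 (blk 59, set 3) → L1-HIT  vc=[]
4: 0x3bc (blk 59, set 3) → L1-HIT  vc=[]
5: 0x16e (blk 22, set 6) → MISS  vc=[]
6: 0x374 (blk 55, set 7) → MISS  vc=[]
7: 0x3b6 (blk 59, set 3) → L1-HIT  vc=[]
8: 0x3bc (blk 59, set 3) → L1-HIT  vc=[]
9: 0x306 (blk 48, set 0) → MISS  vc=[]
10: 0x16e (blk 22, set 6) → L1-HIT  vc=[]
11: 0x3b7 (blk 59, set 3) → L1-HIT  vc=[]
12: 0xee (blk 14, set 6) → MISS  vc=[22]
13: 0x369 (blk 54, set 6) → MISS  vc=[22, 14]
14: 0xee (blk 14, set 6) → VC-HIT  vc=[22, 54]
15: 0x164 (blk 22, set 6) → VC-HIT  vc=[14, 54]
16: 0xeb (blk 14, set 6) → VC-HIT  vc=[22, 54]

SEQ = [MISS, L1-HIT, L1-HIT, L1-HIT, L1-HIT, MISS, MISS, L1-HIT, L1-HIT, MISS, L1-HIT, L1-HIT, MISS, MISS, VC-HIT, VC-HIT, VC-HIT]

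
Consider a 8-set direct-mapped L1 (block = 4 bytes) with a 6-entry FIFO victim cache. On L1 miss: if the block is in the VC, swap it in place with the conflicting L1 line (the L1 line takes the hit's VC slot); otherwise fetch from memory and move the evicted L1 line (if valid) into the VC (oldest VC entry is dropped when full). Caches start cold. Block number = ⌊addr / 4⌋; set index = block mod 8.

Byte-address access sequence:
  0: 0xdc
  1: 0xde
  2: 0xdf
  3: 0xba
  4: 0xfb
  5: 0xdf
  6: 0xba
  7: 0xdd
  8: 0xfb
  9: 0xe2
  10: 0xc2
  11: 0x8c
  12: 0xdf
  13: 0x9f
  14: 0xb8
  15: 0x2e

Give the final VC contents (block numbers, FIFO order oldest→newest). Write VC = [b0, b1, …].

VC = [62, 56, 55, 35]

0: 0xdc (blk 55, set 7) → MISS  vc=[]
1: 0xde (blk 55, set 7) → L1-HIT  vc=[]
2: 0xdf (blk 55, set 7) → L1-HIT  vc=[]
3: 0xba (blk 46, set 6) → MISS  vc=[]
4: 0xfb (blk 62, set 6) → MISS  vc=[46]
5: 0xdf (blk 55, set 7) → L1-HIT  vc=[46]
6: 0xba (blk 46, set 6) → VC-HIT  vc=[62]
7: 0xdd (blk 55, set 7) → L1-HIT  vc=[62]
8: 0xfb (blk 62, set 6) → VC-HIT  vc=[46]
9: 0xe2 (blk 56, set 0) → MISS  vc=[46]
10: 0xc2 (blk 48, set 0) → MISS  vc=[46, 56]
11: 0x8c (blk 35, set 3) → MISS  vc=[46, 56]
12: 0xdf (blk 55, set 7) → L1-HIT  vc=[46, 56]
13: 0x9f (blk 39, set 7) → MISS  vc=[46, 56, 55]
14: 0xb8 (blk 46, set 6) → VC-HIT  vc=[62, 56, 55]
15: 0x2e (blk 11, set 3) → MISS  vc=[62, 56, 55, 35]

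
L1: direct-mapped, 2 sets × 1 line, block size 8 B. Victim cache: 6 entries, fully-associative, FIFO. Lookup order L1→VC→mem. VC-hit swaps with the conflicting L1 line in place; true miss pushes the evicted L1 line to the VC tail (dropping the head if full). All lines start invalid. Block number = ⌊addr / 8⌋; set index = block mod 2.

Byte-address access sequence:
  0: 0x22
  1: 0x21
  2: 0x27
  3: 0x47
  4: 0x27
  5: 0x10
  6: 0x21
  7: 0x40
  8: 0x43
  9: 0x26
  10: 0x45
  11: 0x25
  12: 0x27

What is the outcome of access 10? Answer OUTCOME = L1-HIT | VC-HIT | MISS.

#0 0x22→b4/s0 MISS; vc=[]
#1 0x21→b4/s0 L1-HIT; vc=[]
#2 0x27→b4/s0 L1-HIT; vc=[]
#3 0x47→b8/s0 MISS; vc=[4]
#4 0x27→b4/s0 VC-HIT; vc=[8]
#5 0x10→b2/s0 MISS; vc=[8,4]
#6 0x21→b4/s0 VC-HIT; vc=[8,2]
#7 0x40→b8/s0 VC-HIT; vc=[4,2]
#8 0x43→b8/s0 L1-HIT; vc=[4,2]
#9 0x26→b4/s0 VC-HIT; vc=[8,2]
#10 0x45→b8/s0 VC-HIT; vc=[4,2]
#11 0x25→b4/s0 VC-HIT; vc=[8,2]
#12 0x27→b4/s0 L1-HIT; vc=[8,2]

OUTCOME = VC-HIT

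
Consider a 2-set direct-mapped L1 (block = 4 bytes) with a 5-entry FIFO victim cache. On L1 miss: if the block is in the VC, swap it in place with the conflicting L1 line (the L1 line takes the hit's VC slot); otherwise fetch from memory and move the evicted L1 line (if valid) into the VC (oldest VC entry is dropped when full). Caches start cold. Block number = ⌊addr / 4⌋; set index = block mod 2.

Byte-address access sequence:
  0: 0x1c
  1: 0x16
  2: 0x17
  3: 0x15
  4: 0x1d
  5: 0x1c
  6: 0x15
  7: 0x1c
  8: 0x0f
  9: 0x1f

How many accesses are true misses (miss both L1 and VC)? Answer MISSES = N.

MISSES = 3

  [0] addr=0x1c blk=7 s=1: MISS | VC []
  [1] addr=0x16 blk=5 s=1: MISS | VC [7]
  [2] addr=0x17 blk=5 s=1: L1-HIT | VC [7]
  [3] addr=0x15 blk=5 s=1: L1-HIT | VC [7]
  [4] addr=0x1d blk=7 s=1: VC-HIT | VC [5]
  [5] addr=0x1c blk=7 s=1: L1-HIT | VC [5]
  [6] addr=0x15 blk=5 s=1: VC-HIT | VC [7]
  [7] addr=0x1c blk=7 s=1: VC-HIT | VC [5]
  [8] addr=0xf blk=3 s=1: MISS | VC [5, 7]
  [9] addr=0x1f blk=7 s=1: VC-HIT | VC [5, 3]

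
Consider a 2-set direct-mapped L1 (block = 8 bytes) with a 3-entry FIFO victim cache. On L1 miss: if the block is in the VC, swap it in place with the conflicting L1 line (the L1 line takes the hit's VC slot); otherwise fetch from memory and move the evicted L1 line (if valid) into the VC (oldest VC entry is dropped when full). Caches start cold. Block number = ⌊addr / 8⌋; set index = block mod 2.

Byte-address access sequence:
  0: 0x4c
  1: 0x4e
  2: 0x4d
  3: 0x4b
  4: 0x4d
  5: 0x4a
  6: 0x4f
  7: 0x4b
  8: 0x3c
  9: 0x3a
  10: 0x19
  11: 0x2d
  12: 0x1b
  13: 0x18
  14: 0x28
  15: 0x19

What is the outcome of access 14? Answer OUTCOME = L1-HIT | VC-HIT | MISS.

OUTCOME = VC-HIT

0: 0x4c (blk 9, set 1) → MISS  vc=[]
1: 0x4e (blk 9, set 1) → L1-HIT  vc=[]
2: 0x4d (blk 9, set 1) → L1-HIT  vc=[]
3: 0x4b (blk 9, set 1) → L1-HIT  vc=[]
4: 0x4d (blk 9, set 1) → L1-HIT  vc=[]
5: 0x4a (blk 9, set 1) → L1-HIT  vc=[]
6: 0x4f (blk 9, set 1) → L1-HIT  vc=[]
7: 0x4b (blk 9, set 1) → L1-HIT  vc=[]
8: 0x3c (blk 7, set 1) → MISS  vc=[9]
9: 0x3a (blk 7, set 1) → L1-HIT  vc=[9]
10: 0x19 (blk 3, set 1) → MISS  vc=[9, 7]
11: 0x2d (blk 5, set 1) → MISS  vc=[9, 7, 3]
12: 0x1b (blk 3, set 1) → VC-HIT  vc=[9, 7, 5]
13: 0x18 (blk 3, set 1) → L1-HIT  vc=[9, 7, 5]
14: 0x28 (blk 5, set 1) → VC-HIT  vc=[9, 7, 3]
15: 0x19 (blk 3, set 1) → VC-HIT  vc=[9, 7, 5]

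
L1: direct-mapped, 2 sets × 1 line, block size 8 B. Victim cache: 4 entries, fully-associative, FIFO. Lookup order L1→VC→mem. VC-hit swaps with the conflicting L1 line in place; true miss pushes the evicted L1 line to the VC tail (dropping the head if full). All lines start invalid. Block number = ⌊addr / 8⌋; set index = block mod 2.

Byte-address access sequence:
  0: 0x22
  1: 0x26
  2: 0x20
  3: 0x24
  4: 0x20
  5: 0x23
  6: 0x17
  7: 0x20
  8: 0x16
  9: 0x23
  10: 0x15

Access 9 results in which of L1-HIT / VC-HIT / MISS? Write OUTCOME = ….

OUTCOME = VC-HIT

  [0] addr=0x22 blk=4 s=0: MISS | VC []
  [1] addr=0x26 blk=4 s=0: L1-HIT | VC []
  [2] addr=0x20 blk=4 s=0: L1-HIT | VC []
  [3] addr=0x24 blk=4 s=0: L1-HIT | VC []
  [4] addr=0x20 blk=4 s=0: L1-HIT | VC []
  [5] addr=0x23 blk=4 s=0: L1-HIT | VC []
  [6] addr=0x17 blk=2 s=0: MISS | VC [4]
  [7] addr=0x20 blk=4 s=0: VC-HIT | VC [2]
  [8] addr=0x16 blk=2 s=0: VC-HIT | VC [4]
  [9] addr=0x23 blk=4 s=0: VC-HIT | VC [2]
  [10] addr=0x15 blk=2 s=0: VC-HIT | VC [4]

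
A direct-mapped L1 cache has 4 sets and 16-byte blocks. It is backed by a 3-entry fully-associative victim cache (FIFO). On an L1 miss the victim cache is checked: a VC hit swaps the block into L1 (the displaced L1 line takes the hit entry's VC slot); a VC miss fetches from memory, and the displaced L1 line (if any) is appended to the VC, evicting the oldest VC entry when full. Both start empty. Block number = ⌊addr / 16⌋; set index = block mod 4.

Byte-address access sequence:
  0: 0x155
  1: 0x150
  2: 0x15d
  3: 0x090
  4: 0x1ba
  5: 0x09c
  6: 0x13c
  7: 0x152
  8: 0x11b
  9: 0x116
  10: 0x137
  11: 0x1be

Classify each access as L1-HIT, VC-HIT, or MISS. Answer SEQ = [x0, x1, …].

  [0] addr=0x155 blk=21 s=1: MISS | VC []
  [1] addr=0x150 blk=21 s=1: L1-HIT | VC []
  [2] addr=0x15d blk=21 s=1: L1-HIT | VC []
  [3] addr=0x90 blk=9 s=1: MISS | VC [21]
  [4] addr=0x1ba blk=27 s=3: MISS | VC [21]
  [5] addr=0x9c blk=9 s=1: L1-HIT | VC [21]
  [6] addr=0x13c blk=19 s=3: MISS | VC [21, 27]
  [7] addr=0x152 blk=21 s=1: VC-HIT | VC [9, 27]
  [8] addr=0x11b blk=17 s=1: MISS | VC [9, 27, 21]
  [9] addr=0x116 blk=17 s=1: L1-HIT | VC [9, 27, 21]
  [10] addr=0x137 blk=19 s=3: L1-HIT | VC [9, 27, 21]
  [11] addr=0x1be blk=27 s=3: VC-HIT | VC [9, 19, 21]

SEQ = [MISS, L1-HIT, L1-HIT, MISS, MISS, L1-HIT, MISS, VC-HIT, MISS, L1-HIT, L1-HIT, VC-HIT]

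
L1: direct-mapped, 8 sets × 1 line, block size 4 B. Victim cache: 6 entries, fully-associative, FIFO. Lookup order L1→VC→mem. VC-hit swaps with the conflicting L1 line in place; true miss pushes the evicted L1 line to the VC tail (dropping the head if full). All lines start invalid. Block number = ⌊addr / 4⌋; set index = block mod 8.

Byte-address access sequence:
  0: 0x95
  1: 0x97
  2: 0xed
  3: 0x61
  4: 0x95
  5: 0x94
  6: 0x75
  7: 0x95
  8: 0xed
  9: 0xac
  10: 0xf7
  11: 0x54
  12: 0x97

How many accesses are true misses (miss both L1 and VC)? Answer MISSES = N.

MISSES = 7

0: 0x95 (blk 37, set 5) → MISS  vc=[]
1: 0x97 (blk 37, set 5) → L1-HIT  vc=[]
2: 0xed (blk 59, set 3) → MISS  vc=[]
3: 0x61 (blk 24, set 0) → MISS  vc=[]
4: 0x95 (blk 37, set 5) → L1-HIT  vc=[]
5: 0x94 (blk 37, set 5) → L1-HIT  vc=[]
6: 0x75 (blk 29, set 5) → MISS  vc=[37]
7: 0x95 (blk 37, set 5) → VC-HIT  vc=[29]
8: 0xed (blk 59, set 3) → L1-HIT  vc=[29]
9: 0xac (blk 43, set 3) → MISS  vc=[29, 59]
10: 0xf7 (blk 61, set 5) → MISS  vc=[29, 59, 37]
11: 0x54 (blk 21, set 5) → MISS  vc=[29, 59, 37, 61]
12: 0x97 (blk 37, set 5) → VC-HIT  vc=[29, 59, 21, 61]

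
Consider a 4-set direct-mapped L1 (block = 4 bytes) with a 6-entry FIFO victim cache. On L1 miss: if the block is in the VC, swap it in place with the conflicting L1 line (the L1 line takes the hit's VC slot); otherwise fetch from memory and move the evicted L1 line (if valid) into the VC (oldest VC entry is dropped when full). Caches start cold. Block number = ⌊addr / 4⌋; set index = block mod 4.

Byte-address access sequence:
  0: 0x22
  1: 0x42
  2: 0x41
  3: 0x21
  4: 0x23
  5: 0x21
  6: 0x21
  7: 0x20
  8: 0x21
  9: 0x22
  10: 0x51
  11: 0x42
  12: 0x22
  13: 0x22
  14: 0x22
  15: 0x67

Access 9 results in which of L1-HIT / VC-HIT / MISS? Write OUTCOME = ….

#0 0x22→b8/s0 MISS; vc=[]
#1 0x42→b16/s0 MISS; vc=[8]
#2 0x41→b16/s0 L1-HIT; vc=[8]
#3 0x21→b8/s0 VC-HIT; vc=[16]
#4 0x23→b8/s0 L1-HIT; vc=[16]
#5 0x21→b8/s0 L1-HIT; vc=[16]
#6 0x21→b8/s0 L1-HIT; vc=[16]
#7 0x20→b8/s0 L1-HIT; vc=[16]
#8 0x21→b8/s0 L1-HIT; vc=[16]
#9 0x22→b8/s0 L1-HIT; vc=[16]
#10 0x51→b20/s0 MISS; vc=[16,8]
#11 0x42→b16/s0 VC-HIT; vc=[20,8]
#12 0x22→b8/s0 VC-HIT; vc=[20,16]
#13 0x22→b8/s0 L1-HIT; vc=[20,16]
#14 0x22→b8/s0 L1-HIT; vc=[20,16]
#15 0x67→b25/s1 MISS; vc=[20,16]

OUTCOME = L1-HIT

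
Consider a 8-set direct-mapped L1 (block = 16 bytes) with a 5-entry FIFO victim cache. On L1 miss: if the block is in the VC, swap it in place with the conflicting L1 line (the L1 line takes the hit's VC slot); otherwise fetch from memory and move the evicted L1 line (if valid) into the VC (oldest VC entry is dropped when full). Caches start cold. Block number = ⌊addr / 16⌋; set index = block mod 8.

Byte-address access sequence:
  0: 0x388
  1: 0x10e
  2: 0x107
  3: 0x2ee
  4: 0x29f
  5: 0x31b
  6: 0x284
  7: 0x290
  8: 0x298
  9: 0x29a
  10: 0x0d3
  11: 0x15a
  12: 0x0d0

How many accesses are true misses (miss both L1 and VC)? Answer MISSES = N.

MISSES = 8

0: 0x388 (blk 56, set 0) → MISS  vc=[]
1: 0x10e (blk 16, set 0) → MISS  vc=[56]
2: 0x107 (blk 16, set 0) → L1-HIT  vc=[56]
3: 0x2ee (blk 46, set 6) → MISS  vc=[56]
4: 0x29f (blk 41, set 1) → MISS  vc=[56]
5: 0x31b (blk 49, set 1) → MISS  vc=[56, 41]
6: 0x284 (blk 40, set 0) → MISS  vc=[56, 41, 16]
7: 0x290 (blk 41, set 1) → VC-HIT  vc=[56, 49, 16]
8: 0x298 (blk 41, set 1) → L1-HIT  vc=[56, 49, 16]
9: 0x29a (blk 41, set 1) → L1-HIT  vc=[56, 49, 16]
10: 0xd3 (blk 13, set 5) → MISS  vc=[56, 49, 16]
11: 0x15a (blk 21, set 5) → MISS  vc=[56, 49, 16, 13]
12: 0xd0 (blk 13, set 5) → VC-HIT  vc=[56, 49, 16, 21]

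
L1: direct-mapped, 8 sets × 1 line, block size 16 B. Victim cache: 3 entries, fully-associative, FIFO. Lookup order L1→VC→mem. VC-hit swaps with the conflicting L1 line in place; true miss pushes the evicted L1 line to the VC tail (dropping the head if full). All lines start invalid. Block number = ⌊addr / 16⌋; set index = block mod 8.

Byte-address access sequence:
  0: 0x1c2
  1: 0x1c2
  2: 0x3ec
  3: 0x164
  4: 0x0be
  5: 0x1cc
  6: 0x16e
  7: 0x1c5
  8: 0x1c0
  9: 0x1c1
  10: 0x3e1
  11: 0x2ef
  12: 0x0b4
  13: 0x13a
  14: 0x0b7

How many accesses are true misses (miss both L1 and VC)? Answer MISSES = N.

MISSES = 6

#0 0x1c2→b28/s4 MISS; vc=[]
#1 0x1c2→b28/s4 L1-HIT; vc=[]
#2 0x3ec→b62/s6 MISS; vc=[]
#3 0x164→b22/s6 MISS; vc=[62]
#4 0xbe→b11/s3 MISS; vc=[62]
#5 0x1cc→b28/s4 L1-HIT; vc=[62]
#6 0x16e→b22/s6 L1-HIT; vc=[62]
#7 0x1c5→b28/s4 L1-HIT; vc=[62]
#8 0x1c0→b28/s4 L1-HIT; vc=[62]
#9 0x1c1→b28/s4 L1-HIT; vc=[62]
#10 0x3e1→b62/s6 VC-HIT; vc=[22]
#11 0x2ef→b46/s6 MISS; vc=[22,62]
#12 0xb4→b11/s3 L1-HIT; vc=[22,62]
#13 0x13a→b19/s3 MISS; vc=[22,62,11]
#14 0xb7→b11/s3 VC-HIT; vc=[22,62,19]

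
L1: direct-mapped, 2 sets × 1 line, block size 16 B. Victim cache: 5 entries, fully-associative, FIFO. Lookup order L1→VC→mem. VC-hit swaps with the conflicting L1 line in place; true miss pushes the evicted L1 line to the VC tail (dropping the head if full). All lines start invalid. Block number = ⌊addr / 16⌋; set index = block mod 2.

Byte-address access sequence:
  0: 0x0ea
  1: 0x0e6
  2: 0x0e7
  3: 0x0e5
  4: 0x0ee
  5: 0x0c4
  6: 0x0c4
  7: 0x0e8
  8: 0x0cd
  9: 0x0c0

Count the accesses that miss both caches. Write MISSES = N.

MISSES = 2

#0 0xea→b14/s0 MISS; vc=[]
#1 0xe6→b14/s0 L1-HIT; vc=[]
#2 0xe7→b14/s0 L1-HIT; vc=[]
#3 0xe5→b14/s0 L1-HIT; vc=[]
#4 0xee→b14/s0 L1-HIT; vc=[]
#5 0xc4→b12/s0 MISS; vc=[14]
#6 0xc4→b12/s0 L1-HIT; vc=[14]
#7 0xe8→b14/s0 VC-HIT; vc=[12]
#8 0xcd→b12/s0 VC-HIT; vc=[14]
#9 0xc0→b12/s0 L1-HIT; vc=[14]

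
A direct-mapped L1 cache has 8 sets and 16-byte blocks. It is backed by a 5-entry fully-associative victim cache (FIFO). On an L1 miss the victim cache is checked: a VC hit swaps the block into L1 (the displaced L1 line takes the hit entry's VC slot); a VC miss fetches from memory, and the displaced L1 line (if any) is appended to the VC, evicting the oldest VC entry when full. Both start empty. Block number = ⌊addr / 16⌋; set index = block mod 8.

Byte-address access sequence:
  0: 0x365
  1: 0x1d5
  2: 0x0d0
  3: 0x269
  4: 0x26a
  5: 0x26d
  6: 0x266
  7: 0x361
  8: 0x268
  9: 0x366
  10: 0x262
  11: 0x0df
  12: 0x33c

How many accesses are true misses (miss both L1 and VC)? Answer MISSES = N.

MISSES = 5

#0 0x365→b54/s6 MISS; vc=[]
#1 0x1d5→b29/s5 MISS; vc=[]
#2 0xd0→b13/s5 MISS; vc=[29]
#3 0x269→b38/s6 MISS; vc=[29,54]
#4 0x26a→b38/s6 L1-HIT; vc=[29,54]
#5 0x26d→b38/s6 L1-HIT; vc=[29,54]
#6 0x266→b38/s6 L1-HIT; vc=[29,54]
#7 0x361→b54/s6 VC-HIT; vc=[29,38]
#8 0x268→b38/s6 VC-HIT; vc=[29,54]
#9 0x366→b54/s6 VC-HIT; vc=[29,38]
#10 0x262→b38/s6 VC-HIT; vc=[29,54]
#11 0xdf→b13/s5 L1-HIT; vc=[29,54]
#12 0x33c→b51/s3 MISS; vc=[29,54]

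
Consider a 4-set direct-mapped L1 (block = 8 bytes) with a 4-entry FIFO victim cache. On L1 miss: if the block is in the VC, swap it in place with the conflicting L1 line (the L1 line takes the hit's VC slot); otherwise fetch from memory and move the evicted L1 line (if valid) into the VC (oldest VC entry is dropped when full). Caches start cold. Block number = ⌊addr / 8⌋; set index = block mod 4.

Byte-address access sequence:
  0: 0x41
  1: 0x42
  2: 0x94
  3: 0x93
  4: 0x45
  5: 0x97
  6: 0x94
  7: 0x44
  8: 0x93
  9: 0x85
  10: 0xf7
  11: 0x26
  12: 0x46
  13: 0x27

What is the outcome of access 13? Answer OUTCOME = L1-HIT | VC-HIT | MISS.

0: 0x41 (blk 8, set 0) → MISS  vc=[]
1: 0x42 (blk 8, set 0) → L1-HIT  vc=[]
2: 0x94 (blk 18, set 2) → MISS  vc=[]
3: 0x93 (blk 18, set 2) → L1-HIT  vc=[]
4: 0x45 (blk 8, set 0) → L1-HIT  vc=[]
5: 0x97 (blk 18, set 2) → L1-HIT  vc=[]
6: 0x94 (blk 18, set 2) → L1-HIT  vc=[]
7: 0x44 (blk 8, set 0) → L1-HIT  vc=[]
8: 0x93 (blk 18, set 2) → L1-HIT  vc=[]
9: 0x85 (blk 16, set 0) → MISS  vc=[8]
10: 0xf7 (blk 30, set 2) → MISS  vc=[8, 18]
11: 0x26 (blk 4, set 0) → MISS  vc=[8, 18, 16]
12: 0x46 (blk 8, set 0) → VC-HIT  vc=[4, 18, 16]
13: 0x27 (blk 4, set 0) → VC-HIT  vc=[8, 18, 16]

OUTCOME = VC-HIT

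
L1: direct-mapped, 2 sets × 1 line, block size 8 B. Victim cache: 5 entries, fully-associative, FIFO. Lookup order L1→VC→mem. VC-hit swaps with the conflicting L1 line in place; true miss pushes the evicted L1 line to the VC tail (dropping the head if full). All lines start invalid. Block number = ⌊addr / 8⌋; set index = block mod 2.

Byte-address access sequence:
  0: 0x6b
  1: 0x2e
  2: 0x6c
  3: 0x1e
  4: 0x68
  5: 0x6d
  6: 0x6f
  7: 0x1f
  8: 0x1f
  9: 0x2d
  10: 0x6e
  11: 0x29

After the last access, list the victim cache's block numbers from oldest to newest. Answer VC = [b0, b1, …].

  [0] addr=0x6b blk=13 s=1: MISS | VC []
  [1] addr=0x2e blk=5 s=1: MISS | VC [13]
  [2] addr=0x6c blk=13 s=1: VC-HIT | VC [5]
  [3] addr=0x1e blk=3 s=1: MISS | VC [5, 13]
  [4] addr=0x68 blk=13 s=1: VC-HIT | VC [5, 3]
  [5] addr=0x6d blk=13 s=1: L1-HIT | VC [5, 3]
  [6] addr=0x6f blk=13 s=1: L1-HIT | VC [5, 3]
  [7] addr=0x1f blk=3 s=1: VC-HIT | VC [5, 13]
  [8] addr=0x1f blk=3 s=1: L1-HIT | VC [5, 13]
  [9] addr=0x2d blk=5 s=1: VC-HIT | VC [3, 13]
  [10] addr=0x6e blk=13 s=1: VC-HIT | VC [3, 5]
  [11] addr=0x29 blk=5 s=1: VC-HIT | VC [3, 13]

VC = [3, 13]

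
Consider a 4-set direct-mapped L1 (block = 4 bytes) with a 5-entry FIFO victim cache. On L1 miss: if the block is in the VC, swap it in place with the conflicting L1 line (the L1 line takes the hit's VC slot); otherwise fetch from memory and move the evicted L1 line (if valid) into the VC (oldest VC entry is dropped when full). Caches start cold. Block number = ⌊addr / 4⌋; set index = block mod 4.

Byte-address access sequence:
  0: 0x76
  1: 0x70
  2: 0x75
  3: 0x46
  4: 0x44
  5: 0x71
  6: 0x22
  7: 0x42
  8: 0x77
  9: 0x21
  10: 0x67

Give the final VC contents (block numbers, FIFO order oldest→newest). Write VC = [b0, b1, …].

0: 0x76 (blk 29, set 1) → MISS  vc=[]
1: 0x70 (blk 28, set 0) → MISS  vc=[]
2: 0x75 (blk 29, set 1) → L1-HIT  vc=[]
3: 0x46 (blk 17, set 1) → MISS  vc=[29]
4: 0x44 (blk 17, set 1) → L1-HIT  vc=[29]
5: 0x71 (blk 28, set 0) → L1-HIT  vc=[29]
6: 0x22 (blk 8, set 0) → MISS  vc=[29, 28]
7: 0x42 (blk 16, set 0) → MISS  vc=[29, 28, 8]
8: 0x77 (blk 29, set 1) → VC-HIT  vc=[17, 28, 8]
9: 0x21 (blk 8, set 0) → VC-HIT  vc=[17, 28, 16]
10: 0x67 (blk 25, set 1) → MISS  vc=[17, 28, 16, 29]

VC = [17, 28, 16, 29]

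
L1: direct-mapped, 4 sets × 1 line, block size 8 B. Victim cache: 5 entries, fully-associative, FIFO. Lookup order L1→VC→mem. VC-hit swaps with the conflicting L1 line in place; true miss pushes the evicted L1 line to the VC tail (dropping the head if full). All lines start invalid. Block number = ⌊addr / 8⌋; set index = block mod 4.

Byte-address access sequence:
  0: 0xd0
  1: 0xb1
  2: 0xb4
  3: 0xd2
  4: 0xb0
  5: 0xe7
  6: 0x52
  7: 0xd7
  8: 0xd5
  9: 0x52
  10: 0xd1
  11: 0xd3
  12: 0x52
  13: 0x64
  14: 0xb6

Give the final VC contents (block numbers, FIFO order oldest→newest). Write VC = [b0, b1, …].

VC = [26, 10, 28]

0: 0xd0 (blk 26, set 2) → MISS  vc=[]
1: 0xb1 (blk 22, set 2) → MISS  vc=[26]
2: 0xb4 (blk 22, set 2) → L1-HIT  vc=[26]
3: 0xd2 (blk 26, set 2) → VC-HIT  vc=[22]
4: 0xb0 (blk 22, set 2) → VC-HIT  vc=[26]
5: 0xe7 (blk 28, set 0) → MISS  vc=[26]
6: 0x52 (blk 10, set 2) → MISS  vc=[26, 22]
7: 0xd7 (blk 26, set 2) → VC-HIT  vc=[10, 22]
8: 0xd5 (blk 26, set 2) → L1-HIT  vc=[10, 22]
9: 0x52 (blk 10, set 2) → VC-HIT  vc=[26, 22]
10: 0xd1 (blk 26, set 2) → VC-HIT  vc=[10, 22]
11: 0xd3 (blk 26, set 2) → L1-HIT  vc=[10, 22]
12: 0x52 (blk 10, set 2) → VC-HIT  vc=[26, 22]
13: 0x64 (blk 12, set 0) → MISS  vc=[26, 22, 28]
14: 0xb6 (blk 22, set 2) → VC-HIT  vc=[26, 10, 28]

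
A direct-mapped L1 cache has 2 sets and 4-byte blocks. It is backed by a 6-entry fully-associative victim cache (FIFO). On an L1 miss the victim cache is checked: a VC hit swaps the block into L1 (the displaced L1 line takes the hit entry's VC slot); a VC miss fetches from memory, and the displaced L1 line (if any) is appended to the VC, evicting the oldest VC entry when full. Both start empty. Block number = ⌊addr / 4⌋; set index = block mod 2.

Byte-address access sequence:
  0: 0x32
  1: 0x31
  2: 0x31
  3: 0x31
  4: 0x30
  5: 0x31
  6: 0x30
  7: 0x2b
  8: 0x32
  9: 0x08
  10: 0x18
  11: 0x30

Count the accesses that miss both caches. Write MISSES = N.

#0 0x32→b12/s0 MISS; vc=[]
#1 0x31→b12/s0 L1-HIT; vc=[]
#2 0x31→b12/s0 L1-HIT; vc=[]
#3 0x31→b12/s0 L1-HIT; vc=[]
#4 0x30→b12/s0 L1-HIT; vc=[]
#5 0x31→b12/s0 L1-HIT; vc=[]
#6 0x30→b12/s0 L1-HIT; vc=[]
#7 0x2b→b10/s0 MISS; vc=[12]
#8 0x32→b12/s0 VC-HIT; vc=[10]
#9 0x8→b2/s0 MISS; vc=[10,12]
#10 0x18→b6/s0 MISS; vc=[10,12,2]
#11 0x30→b12/s0 VC-HIT; vc=[10,6,2]

MISSES = 4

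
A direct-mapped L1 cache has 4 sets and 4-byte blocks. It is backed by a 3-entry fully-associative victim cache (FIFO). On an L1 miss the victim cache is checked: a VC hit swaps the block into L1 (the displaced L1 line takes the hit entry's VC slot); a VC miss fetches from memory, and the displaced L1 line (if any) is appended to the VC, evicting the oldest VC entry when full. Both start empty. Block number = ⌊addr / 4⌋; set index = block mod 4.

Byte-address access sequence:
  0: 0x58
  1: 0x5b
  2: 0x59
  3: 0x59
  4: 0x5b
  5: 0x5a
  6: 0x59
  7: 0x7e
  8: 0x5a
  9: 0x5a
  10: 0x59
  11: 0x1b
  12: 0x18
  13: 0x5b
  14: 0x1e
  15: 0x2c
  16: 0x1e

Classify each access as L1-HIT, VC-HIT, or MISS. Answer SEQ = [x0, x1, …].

#0 0x58→b22/s2 MISS; vc=[]
#1 0x5b→b22/s2 L1-HIT; vc=[]
#2 0x59→b22/s2 L1-HIT; vc=[]
#3 0x59→b22/s2 L1-HIT; vc=[]
#4 0x5b→b22/s2 L1-HIT; vc=[]
#5 0x5a→b22/s2 L1-HIT; vc=[]
#6 0x59→b22/s2 L1-HIT; vc=[]
#7 0x7e→b31/s3 MISS; vc=[]
#8 0x5a→b22/s2 L1-HIT; vc=[]
#9 0x5a→b22/s2 L1-HIT; vc=[]
#10 0x59→b22/s2 L1-HIT; vc=[]
#11 0x1b→b6/s2 MISS; vc=[22]
#12 0x18→b6/s2 L1-HIT; vc=[22]
#13 0x5b→b22/s2 VC-HIT; vc=[6]
#14 0x1e→b7/s3 MISS; vc=[6,31]
#15 0x2c→b11/s3 MISS; vc=[6,31,7]
#16 0x1e→b7/s3 VC-HIT; vc=[6,31,11]

SEQ = [MISS, L1-HIT, L1-HIT, L1-HIT, L1-HIT, L1-HIT, L1-HIT, MISS, L1-HIT, L1-HIT, L1-HIT, MISS, L1-HIT, VC-HIT, MISS, MISS, VC-HIT]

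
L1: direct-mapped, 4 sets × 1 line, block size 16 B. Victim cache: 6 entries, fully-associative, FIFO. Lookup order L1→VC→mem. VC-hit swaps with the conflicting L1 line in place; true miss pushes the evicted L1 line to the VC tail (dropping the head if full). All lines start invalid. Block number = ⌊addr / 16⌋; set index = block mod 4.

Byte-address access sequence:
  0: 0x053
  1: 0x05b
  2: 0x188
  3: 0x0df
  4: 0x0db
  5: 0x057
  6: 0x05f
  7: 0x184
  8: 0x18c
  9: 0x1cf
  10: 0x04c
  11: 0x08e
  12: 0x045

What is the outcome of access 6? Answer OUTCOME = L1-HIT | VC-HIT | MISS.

0: 0x53 (blk 5, set 1) → MISS  vc=[]
1: 0x5b (blk 5, set 1) → L1-HIT  vc=[]
2: 0x188 (blk 24, set 0) → MISS  vc=[]
3: 0xdf (blk 13, set 1) → MISS  vc=[5]
4: 0xdb (blk 13, set 1) → L1-HIT  vc=[5]
5: 0x57 (blk 5, set 1) → VC-HIT  vc=[13]
6: 0x5f (blk 5, set 1) → L1-HIT  vc=[13]
7: 0x184 (blk 24, set 0) → L1-HIT  vc=[13]
8: 0x18c (blk 24, set 0) → L1-HIT  vc=[13]
9: 0x1cf (blk 28, set 0) → MISS  vc=[13, 24]
10: 0x4c (blk 4, set 0) → MISS  vc=[13, 24, 28]
11: 0x8e (blk 8, set 0) → MISS  vc=[13, 24, 28, 4]
12: 0x45 (blk 4, set 0) → VC-HIT  vc=[13, 24, 28, 8]

OUTCOME = L1-HIT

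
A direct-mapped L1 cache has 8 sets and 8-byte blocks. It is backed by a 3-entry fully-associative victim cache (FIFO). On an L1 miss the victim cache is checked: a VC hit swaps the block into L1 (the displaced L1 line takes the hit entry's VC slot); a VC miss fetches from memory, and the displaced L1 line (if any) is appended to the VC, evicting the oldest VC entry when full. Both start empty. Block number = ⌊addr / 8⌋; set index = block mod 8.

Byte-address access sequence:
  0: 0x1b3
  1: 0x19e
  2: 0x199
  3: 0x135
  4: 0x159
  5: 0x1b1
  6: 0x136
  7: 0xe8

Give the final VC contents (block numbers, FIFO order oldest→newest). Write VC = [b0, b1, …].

VC = [54, 51]

  [0] addr=0x1b3 blk=54 s=6: MISS | VC []
  [1] addr=0x19e blk=51 s=3: MISS | VC []
  [2] addr=0x199 blk=51 s=3: L1-HIT | VC []
  [3] addr=0x135 blk=38 s=6: MISS | VC [54]
  [4] addr=0x159 blk=43 s=3: MISS | VC [54, 51]
  [5] addr=0x1b1 blk=54 s=6: VC-HIT | VC [38, 51]
  [6] addr=0x136 blk=38 s=6: VC-HIT | VC [54, 51]
  [7] addr=0xe8 blk=29 s=5: MISS | VC [54, 51]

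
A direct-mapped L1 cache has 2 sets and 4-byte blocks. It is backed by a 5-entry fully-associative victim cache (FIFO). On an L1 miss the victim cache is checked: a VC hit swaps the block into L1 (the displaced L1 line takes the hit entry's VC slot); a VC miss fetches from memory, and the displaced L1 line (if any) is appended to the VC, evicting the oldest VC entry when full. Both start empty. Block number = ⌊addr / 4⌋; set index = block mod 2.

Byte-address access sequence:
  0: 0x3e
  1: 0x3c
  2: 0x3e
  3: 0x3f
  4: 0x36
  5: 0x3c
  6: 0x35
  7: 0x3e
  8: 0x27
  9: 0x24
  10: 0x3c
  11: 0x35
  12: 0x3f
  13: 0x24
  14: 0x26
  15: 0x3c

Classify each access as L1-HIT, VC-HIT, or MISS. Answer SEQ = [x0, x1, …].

SEQ = [MISS, L1-HIT, L1-HIT, L1-HIT, MISS, VC-HIT, VC-HIT, VC-HIT, MISS, L1-HIT, VC-HIT, VC-HIT, VC-HIT, VC-HIT, L1-HIT, VC-HIT]

  [0] addr=0x3e blk=15 s=1: MISS | VC []
  [1] addr=0x3c blk=15 s=1: L1-HIT | VC []
  [2] addr=0x3e blk=15 s=1: L1-HIT | VC []
  [3] addr=0x3f blk=15 s=1: L1-HIT | VC []
  [4] addr=0x36 blk=13 s=1: MISS | VC [15]
  [5] addr=0x3c blk=15 s=1: VC-HIT | VC [13]
  [6] addr=0x35 blk=13 s=1: VC-HIT | VC [15]
  [7] addr=0x3e blk=15 s=1: VC-HIT | VC [13]
  [8] addr=0x27 blk=9 s=1: MISS | VC [13, 15]
  [9] addr=0x24 blk=9 s=1: L1-HIT | VC [13, 15]
  [10] addr=0x3c blk=15 s=1: VC-HIT | VC [13, 9]
  [11] addr=0x35 blk=13 s=1: VC-HIT | VC [15, 9]
  [12] addr=0x3f blk=15 s=1: VC-HIT | VC [13, 9]
  [13] addr=0x24 blk=9 s=1: VC-HIT | VC [13, 15]
  [14] addr=0x26 blk=9 s=1: L1-HIT | VC [13, 15]
  [15] addr=0x3c blk=15 s=1: VC-HIT | VC [13, 9]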